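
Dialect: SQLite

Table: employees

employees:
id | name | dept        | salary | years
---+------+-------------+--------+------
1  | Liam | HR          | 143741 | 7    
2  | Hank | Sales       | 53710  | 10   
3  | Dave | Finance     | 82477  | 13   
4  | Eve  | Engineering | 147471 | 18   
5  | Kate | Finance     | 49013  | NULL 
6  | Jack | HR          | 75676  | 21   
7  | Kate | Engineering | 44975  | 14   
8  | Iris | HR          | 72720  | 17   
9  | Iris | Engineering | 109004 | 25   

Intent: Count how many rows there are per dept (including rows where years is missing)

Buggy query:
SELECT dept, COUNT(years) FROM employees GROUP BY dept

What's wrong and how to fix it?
Bug: COUNT(column) counts non-NULL values only; rows with NULL years aren't counted

Fix: Replace COUNT(years) with COUNT(*)

Corrected query:
SELECT dept, COUNT(*) FROM employees GROUP BY dept

Result:
dept        | COUNT(*)
------------+---------
Engineering | 3       
Finance     | 2       
HR          | 3       
Sales       | 1       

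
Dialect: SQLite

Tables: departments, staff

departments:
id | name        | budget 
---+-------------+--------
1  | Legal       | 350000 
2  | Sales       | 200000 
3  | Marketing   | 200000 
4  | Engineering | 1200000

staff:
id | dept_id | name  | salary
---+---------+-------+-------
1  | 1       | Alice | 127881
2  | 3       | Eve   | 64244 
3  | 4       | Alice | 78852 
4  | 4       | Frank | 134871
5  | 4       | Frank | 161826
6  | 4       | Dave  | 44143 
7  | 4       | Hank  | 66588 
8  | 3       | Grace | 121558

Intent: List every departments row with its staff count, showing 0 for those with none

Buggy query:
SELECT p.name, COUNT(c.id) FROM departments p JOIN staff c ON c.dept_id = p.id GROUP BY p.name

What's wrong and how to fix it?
Bug: INNER JOIN drops departments rows that have no matching staff rows

Fix: Switch to LEFT JOIN to retain unmatched parent rows

Corrected query:
SELECT p.name, COUNT(c.id) FROM departments p LEFT JOIN staff c ON c.dept_id = p.id GROUP BY p.name

Result:
name        | COUNT(c.id)
------------+------------
Engineering | 5          
Legal       | 1          
Marketing   | 2          
Sales       | 0          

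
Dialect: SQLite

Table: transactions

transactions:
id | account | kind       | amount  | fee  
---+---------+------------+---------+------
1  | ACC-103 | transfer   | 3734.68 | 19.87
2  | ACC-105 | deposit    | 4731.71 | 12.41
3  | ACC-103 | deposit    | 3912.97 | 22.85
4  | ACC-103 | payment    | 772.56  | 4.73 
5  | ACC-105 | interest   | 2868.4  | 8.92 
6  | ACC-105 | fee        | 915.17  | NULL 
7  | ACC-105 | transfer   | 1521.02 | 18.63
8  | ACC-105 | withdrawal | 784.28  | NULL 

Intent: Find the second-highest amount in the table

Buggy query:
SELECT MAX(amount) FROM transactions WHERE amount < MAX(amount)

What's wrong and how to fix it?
Bug: MAX(amount) on the right of the comparison is an aggregate-in-WHERE error

Fix: Put the inner MAX in a scalar subquery

Corrected query:
SELECT MAX(amount) FROM transactions WHERE amount < (SELECT MAX(amount) FROM transactions)

Result:
MAX(amount)
-----------
3912.97    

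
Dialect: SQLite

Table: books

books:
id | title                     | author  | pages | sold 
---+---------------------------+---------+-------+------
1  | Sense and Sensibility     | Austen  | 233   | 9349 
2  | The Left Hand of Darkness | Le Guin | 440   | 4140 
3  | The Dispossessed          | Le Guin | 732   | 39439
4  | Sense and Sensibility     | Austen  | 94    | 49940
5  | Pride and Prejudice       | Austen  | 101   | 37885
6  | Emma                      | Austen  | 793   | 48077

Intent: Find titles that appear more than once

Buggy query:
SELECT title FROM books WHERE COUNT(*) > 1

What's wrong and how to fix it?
Bug: COUNT(*) is an aggregate and cannot be used in WHERE

Fix: Group first, then use HAVING for the count condition

Corrected query:
SELECT title FROM books GROUP BY title HAVING COUNT(*) > 1

Result:
title                
---------------------
Sense and Sensibility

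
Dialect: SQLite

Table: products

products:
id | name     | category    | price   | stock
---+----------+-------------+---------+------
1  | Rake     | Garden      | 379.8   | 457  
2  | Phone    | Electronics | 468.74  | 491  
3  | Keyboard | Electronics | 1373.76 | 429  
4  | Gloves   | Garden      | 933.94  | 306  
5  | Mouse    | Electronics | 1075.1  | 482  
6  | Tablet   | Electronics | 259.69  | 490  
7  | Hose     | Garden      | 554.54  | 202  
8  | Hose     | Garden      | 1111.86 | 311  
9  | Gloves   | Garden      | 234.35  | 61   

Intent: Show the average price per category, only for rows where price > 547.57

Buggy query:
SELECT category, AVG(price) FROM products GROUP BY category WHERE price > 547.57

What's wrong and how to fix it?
Bug: Row-level WHERE must come before GROUP BY in the clause order

Fix: Move the WHERE clause before GROUP BY

Corrected query:
SELECT category, AVG(price) FROM products WHERE price > 547.57 GROUP BY category

Result:
category    | AVG(price)
------------+-----------
Electronics | 1224.43   
Garden      | 866.78    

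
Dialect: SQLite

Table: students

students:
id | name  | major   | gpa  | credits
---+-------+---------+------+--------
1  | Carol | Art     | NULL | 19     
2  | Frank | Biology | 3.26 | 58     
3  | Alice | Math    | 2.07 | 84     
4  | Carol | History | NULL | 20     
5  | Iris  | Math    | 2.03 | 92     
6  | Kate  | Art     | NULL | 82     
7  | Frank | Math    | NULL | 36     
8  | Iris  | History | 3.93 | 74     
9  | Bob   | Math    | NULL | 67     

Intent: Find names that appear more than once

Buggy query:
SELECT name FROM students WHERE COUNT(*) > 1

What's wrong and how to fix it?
Bug: COUNT(*) is an aggregate and cannot be used in WHERE

Fix: GROUP BY name, then filter groups with HAVING COUNT(*) > 1

Corrected query:
SELECT name FROM students GROUP BY name HAVING COUNT(*) > 1

Result:
name 
-----
Carol
Frank
Iris 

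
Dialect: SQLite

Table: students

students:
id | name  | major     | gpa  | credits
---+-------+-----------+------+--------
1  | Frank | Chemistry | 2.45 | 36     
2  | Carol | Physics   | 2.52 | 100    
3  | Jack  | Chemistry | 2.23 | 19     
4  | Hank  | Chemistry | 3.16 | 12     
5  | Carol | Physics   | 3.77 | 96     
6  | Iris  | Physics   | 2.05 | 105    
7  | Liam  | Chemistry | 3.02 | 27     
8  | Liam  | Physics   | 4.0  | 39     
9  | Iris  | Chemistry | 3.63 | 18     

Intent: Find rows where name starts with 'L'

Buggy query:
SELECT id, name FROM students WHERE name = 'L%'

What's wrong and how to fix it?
Bug: Wildcards only work with LIKE; '=' treats '%' as a literal character

Fix: Use LIKE for wildcard pattern matching

Corrected query:
SELECT id, name FROM students WHERE name LIKE 'L%'

Result:
id | name
---+-----
7  | Liam
8  | Liam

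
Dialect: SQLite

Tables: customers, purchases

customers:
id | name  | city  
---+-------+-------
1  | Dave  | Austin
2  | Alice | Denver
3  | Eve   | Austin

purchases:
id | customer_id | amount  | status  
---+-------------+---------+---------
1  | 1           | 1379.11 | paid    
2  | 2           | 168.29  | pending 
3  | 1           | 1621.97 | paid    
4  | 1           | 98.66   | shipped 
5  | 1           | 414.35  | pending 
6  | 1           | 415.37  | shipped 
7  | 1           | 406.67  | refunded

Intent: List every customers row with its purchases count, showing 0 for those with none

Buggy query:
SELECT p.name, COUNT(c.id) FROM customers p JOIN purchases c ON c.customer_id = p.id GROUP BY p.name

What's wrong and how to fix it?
Bug: INNER JOIN drops customers rows that have no matching purchases rows

Fix: Use LEFT JOIN so parents without children still appear (COUNT(c.id) gives 0)

Corrected query:
SELECT p.name, COUNT(c.id) FROM customers p LEFT JOIN purchases c ON c.customer_id = p.id GROUP BY p.name

Result:
name  | COUNT(c.id)
------+------------
Alice | 1          
Dave  | 6          
Eve   | 0          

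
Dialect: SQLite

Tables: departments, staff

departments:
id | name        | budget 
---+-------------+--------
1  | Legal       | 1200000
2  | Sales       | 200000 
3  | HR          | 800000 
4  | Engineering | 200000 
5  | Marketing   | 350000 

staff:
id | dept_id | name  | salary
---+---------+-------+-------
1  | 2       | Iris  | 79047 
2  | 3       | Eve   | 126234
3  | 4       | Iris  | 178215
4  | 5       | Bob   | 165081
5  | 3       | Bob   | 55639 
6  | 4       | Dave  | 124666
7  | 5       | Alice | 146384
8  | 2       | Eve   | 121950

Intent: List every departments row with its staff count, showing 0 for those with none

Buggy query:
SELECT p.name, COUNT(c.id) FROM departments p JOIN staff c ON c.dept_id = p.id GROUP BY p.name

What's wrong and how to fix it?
Bug: INNER JOIN drops departments rows that have no matching staff rows

Fix: Use LEFT JOIN so parents without children still appear (COUNT(c.id) gives 0)

Corrected query:
SELECT p.name, COUNT(c.id) FROM departments p LEFT JOIN staff c ON c.dept_id = p.id GROUP BY p.name

Result:
name        | COUNT(c.id)
------------+------------
Engineering | 2          
HR          | 2          
Legal       | 0          
Marketing   | 2          
Sales       | 2          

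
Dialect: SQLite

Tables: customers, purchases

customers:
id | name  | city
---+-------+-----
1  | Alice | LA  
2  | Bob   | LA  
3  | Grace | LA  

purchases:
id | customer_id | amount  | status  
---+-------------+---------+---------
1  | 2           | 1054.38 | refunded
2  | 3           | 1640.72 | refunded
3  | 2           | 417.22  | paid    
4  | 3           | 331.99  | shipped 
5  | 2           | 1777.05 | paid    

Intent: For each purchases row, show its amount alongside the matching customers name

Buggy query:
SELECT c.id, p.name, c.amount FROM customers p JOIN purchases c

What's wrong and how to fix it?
Bug: Missing join condition: each purchases row is matched to all customers rows instead of just its own

Fix: Add ON c.customer_id = p.id to the JOIN

Corrected query:
SELECT c.id, p.name, c.amount FROM customers p JOIN purchases c ON c.customer_id = p.id

Result:
id | name  | amount 
---+-------+--------
1  | Bob   | 1054.38
2  | Grace | 1640.72
3  | Bob   | 417.22 
4  | Grace | 331.99 
5  | Bob   | 1777.05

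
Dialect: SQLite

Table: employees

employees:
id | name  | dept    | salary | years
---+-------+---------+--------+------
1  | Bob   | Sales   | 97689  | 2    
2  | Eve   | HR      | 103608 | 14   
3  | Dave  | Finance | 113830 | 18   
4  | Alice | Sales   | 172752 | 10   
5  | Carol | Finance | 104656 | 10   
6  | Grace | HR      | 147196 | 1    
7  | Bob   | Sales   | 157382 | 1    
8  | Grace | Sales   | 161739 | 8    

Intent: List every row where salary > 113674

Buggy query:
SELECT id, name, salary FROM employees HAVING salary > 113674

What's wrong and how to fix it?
Bug: HAVING filters the output of aggregation, but this query has no GROUP BY and no aggregate functions, so SQLite rejects it (HAVING clause on a non-aggregate query); the condition here is per row

Fix: Use WHERE for row-level filtering

Corrected query:
SELECT id, name, salary FROM employees WHERE salary > 113674

Result:
id | name  | salary
---+-------+-------
3  | Dave  | 113830
4  | Alice | 172752
6  | Grace | 147196
7  | Bob   | 157382
8  | Grace | 161739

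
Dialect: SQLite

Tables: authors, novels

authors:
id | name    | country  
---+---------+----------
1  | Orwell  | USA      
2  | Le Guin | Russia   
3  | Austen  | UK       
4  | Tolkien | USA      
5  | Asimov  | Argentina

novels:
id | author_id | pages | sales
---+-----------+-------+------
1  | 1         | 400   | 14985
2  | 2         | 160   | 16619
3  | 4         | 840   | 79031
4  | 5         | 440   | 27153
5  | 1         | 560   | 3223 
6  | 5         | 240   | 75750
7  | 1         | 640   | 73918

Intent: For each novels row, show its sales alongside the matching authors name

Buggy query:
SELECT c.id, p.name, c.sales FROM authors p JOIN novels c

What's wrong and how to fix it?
Bug: Missing join condition: each novels row is matched to all authors rows instead of just its own

Fix: Add ON c.author_id = p.id to the JOIN

Corrected query:
SELECT c.id, p.name, c.sales FROM authors p JOIN novels c ON c.author_id = p.id

Result:
id | name    | sales
---+---------+------
1  | Orwell  | 14985
2  | Le Guin | 16619
3  | Tolkien | 79031
4  | Asimov  | 27153
5  | Orwell  | 3223 
6  | Asimov  | 75750
7  | Orwell  | 73918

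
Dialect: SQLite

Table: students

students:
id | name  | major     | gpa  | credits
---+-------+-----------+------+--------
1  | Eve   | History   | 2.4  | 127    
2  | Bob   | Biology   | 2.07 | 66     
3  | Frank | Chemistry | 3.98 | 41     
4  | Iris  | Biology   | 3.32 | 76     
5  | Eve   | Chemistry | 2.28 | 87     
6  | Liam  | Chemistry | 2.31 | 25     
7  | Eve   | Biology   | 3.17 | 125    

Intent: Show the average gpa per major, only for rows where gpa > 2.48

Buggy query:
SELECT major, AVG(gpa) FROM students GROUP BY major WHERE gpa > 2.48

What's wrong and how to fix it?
Bug: Row-level WHERE must come before GROUP BY in the clause order

Fix: Move the WHERE clause before GROUP BY

Corrected query:
SELECT major, AVG(gpa) FROM students WHERE gpa > 2.48 GROUP BY major

Result:
major     | AVG(gpa)
----------+---------
Biology   | 3.245   
Chemistry | 3.98    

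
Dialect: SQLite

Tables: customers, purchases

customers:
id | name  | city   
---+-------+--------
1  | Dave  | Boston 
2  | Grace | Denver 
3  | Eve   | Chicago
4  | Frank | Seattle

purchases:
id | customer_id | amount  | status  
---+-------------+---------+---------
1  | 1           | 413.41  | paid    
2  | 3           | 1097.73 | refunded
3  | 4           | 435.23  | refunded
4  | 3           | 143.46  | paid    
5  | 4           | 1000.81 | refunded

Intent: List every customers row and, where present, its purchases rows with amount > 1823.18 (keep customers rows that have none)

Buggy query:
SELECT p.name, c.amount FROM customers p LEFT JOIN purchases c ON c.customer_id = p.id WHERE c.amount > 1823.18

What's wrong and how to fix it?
Bug: Filtering c.amount in WHERE discards the NULL rows produced by LEFT JOIN, turning it into an inner join

Fix: Put 'c.amount > 1823.18' in the JOIN's ON clause instead of WHERE

Corrected query:
SELECT p.name, c.amount FROM customers p LEFT JOIN purchases c ON c.customer_id = p.id AND c.amount > 1823.18

Result:
name  | amount
------+-------
Dave  | NULL  
Grace | NULL  
Eve   | NULL  
Frank | NULL  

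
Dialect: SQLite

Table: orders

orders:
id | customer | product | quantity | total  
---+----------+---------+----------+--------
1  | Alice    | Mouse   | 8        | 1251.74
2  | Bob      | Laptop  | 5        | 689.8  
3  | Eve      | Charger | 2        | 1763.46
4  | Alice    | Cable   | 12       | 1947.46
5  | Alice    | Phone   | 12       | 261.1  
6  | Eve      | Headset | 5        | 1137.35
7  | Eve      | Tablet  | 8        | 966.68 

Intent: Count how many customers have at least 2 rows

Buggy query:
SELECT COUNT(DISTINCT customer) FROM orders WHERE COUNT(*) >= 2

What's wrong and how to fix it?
Bug: COUNT(*) cannot appear in WHERE; the per-group count doesn't exist yet

Fix: Use a subquery that GROUPs and filters with HAVING, then count its rows

Corrected query:
SELECT COUNT(*) FROM (SELECT customer FROM orders GROUP BY customer HAVING COUNT(*) >= 2)

Result:
COUNT(*)
--------
2       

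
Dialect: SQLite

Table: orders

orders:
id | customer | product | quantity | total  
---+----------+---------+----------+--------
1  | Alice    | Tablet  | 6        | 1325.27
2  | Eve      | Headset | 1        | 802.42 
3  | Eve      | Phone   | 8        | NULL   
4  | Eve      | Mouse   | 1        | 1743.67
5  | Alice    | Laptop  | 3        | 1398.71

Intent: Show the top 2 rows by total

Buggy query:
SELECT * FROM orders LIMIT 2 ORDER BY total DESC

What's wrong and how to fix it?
Bug: LIMIT must come after ORDER BY

Fix: Swap the clauses: ORDER BY first, then LIMIT

Corrected query:
SELECT * FROM orders ORDER BY total DESC LIMIT 2

Result:
id | customer | product | quantity | total  
---+----------+---------+----------+--------
4  | Eve      | Mouse   | 1        | 1743.67
5  | Alice    | Laptop  | 3        | 1398.71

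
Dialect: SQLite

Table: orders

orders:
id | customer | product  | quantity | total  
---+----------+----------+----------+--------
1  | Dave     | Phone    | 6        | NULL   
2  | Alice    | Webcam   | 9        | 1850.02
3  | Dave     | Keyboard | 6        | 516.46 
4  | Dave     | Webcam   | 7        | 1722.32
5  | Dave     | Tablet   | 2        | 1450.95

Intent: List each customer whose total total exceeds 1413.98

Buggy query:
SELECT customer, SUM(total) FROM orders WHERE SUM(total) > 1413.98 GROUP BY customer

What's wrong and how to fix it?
Bug: Aggregate functions cannot appear in a WHERE clause

Fix: Use HAVING (which filters groups after aggregation) instead of WHERE

Corrected query:
SELECT customer, SUM(total) FROM orders GROUP BY customer HAVING SUM(total) > 1413.98

Result:
customer | SUM(total)
---------+-----------
Alice    | 1850.02   
Dave     | 3689.73   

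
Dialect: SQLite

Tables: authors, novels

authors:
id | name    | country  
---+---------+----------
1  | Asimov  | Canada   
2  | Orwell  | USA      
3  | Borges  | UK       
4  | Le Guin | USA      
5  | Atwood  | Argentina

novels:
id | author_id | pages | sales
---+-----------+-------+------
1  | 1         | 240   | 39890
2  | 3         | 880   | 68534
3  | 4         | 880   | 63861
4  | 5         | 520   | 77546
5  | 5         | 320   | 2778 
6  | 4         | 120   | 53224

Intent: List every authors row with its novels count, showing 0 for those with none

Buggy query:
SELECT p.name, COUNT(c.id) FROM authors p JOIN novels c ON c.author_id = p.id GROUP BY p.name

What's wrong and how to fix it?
Bug: INNER JOIN drops authors rows that have no matching novels rows

Fix: Use LEFT JOIN so parents without children still appear (COUNT(c.id) gives 0)

Corrected query:
SELECT p.name, COUNT(c.id) FROM authors p LEFT JOIN novels c ON c.author_id = p.id GROUP BY p.name

Result:
name    | COUNT(c.id)
--------+------------
Asimov  | 1          
Atwood  | 2          
Borges  | 1          
Le Guin | 2          
Orwell  | 0          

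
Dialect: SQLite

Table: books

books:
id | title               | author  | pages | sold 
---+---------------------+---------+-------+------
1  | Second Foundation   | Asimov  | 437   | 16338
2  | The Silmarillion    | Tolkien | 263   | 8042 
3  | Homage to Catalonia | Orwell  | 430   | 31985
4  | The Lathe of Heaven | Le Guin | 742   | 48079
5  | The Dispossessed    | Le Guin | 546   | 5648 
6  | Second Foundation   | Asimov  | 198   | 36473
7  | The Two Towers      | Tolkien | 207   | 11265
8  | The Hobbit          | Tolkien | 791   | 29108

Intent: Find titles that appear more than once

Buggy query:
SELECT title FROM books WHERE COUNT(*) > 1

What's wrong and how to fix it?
Bug: COUNT(*) is an aggregate and cannot be used in WHERE

Fix: GROUP BY title, then filter groups with HAVING COUNT(*) > 1

Corrected query:
SELECT title FROM books GROUP BY title HAVING COUNT(*) > 1

Result:
title            
-----------------
Second Foundation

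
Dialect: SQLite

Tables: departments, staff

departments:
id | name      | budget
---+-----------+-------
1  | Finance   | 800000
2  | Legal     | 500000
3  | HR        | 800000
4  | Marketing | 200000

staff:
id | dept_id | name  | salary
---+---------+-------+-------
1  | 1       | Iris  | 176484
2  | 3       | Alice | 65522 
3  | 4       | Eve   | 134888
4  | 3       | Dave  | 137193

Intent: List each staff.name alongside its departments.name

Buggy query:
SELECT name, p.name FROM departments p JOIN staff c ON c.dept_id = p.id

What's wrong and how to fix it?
Bug: 'name' exists in both joined tables, so the database can't tell which one is meant

Fix: Prefix ambiguous columns with the table alias

Corrected query:
SELECT c.name, p.name FROM departments p JOIN staff c ON c.dept_id = p.id

Result:
name  | name     
------+----------
Iris  | Finance  
Alice | HR       
Eve   | Marketing
Dave  | HR       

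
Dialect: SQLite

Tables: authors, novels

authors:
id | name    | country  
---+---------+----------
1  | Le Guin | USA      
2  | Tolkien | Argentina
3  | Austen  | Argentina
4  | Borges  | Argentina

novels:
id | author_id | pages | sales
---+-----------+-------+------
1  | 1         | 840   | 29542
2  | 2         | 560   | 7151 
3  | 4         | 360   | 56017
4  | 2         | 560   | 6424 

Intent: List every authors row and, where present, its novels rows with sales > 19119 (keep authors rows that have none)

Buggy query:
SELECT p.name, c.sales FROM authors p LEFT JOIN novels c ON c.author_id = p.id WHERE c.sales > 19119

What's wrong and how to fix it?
Bug: A WHERE condition on the right-hand table after LEFT JOIN drops unmatched parents

Fix: Move the right-table condition into the ON clause so unmatched parents are kept

Corrected query:
SELECT p.name, c.sales FROM authors p LEFT JOIN novels c ON c.author_id = p.id AND c.sales > 19119

Result:
name    | sales
--------+------
Le Guin | 29542
Tolkien | NULL 
Austen  | NULL 
Borges  | 56017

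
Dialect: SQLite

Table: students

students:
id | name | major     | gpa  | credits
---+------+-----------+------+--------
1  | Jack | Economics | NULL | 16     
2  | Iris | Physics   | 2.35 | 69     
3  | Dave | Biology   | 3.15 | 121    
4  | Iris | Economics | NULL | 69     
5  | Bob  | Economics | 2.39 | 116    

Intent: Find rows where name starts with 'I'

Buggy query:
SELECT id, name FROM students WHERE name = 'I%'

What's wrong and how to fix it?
Bug: '=' compares the literal string including the % character; pattern matching needs LIKE

Fix: Use LIKE for wildcard pattern matching

Corrected query:
SELECT id, name FROM students WHERE name LIKE 'I%'

Result:
id | name
---+-----
2  | Iris
4  | Iris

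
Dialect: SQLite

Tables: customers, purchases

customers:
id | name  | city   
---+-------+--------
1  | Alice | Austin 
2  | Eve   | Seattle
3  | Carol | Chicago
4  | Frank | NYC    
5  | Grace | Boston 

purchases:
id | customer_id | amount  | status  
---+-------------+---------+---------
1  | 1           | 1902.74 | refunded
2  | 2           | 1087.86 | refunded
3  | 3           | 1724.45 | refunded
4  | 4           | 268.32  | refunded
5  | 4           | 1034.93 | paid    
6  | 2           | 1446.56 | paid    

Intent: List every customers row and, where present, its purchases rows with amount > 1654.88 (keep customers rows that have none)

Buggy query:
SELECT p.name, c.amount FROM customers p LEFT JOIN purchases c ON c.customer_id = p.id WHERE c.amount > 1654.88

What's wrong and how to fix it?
Bug: A WHERE condition on the right-hand table after LEFT JOIN drops unmatched parents

Fix: Put 'c.amount > 1654.88' in the JOIN's ON clause instead of WHERE

Corrected query:
SELECT p.name, c.amount FROM customers p LEFT JOIN purchases c ON c.customer_id = p.id AND c.amount > 1654.88

Result:
name  | amount 
------+--------
Alice | 1902.74
Eve   | NULL   
Carol | 1724.45
Frank | NULL   
Grace | NULL   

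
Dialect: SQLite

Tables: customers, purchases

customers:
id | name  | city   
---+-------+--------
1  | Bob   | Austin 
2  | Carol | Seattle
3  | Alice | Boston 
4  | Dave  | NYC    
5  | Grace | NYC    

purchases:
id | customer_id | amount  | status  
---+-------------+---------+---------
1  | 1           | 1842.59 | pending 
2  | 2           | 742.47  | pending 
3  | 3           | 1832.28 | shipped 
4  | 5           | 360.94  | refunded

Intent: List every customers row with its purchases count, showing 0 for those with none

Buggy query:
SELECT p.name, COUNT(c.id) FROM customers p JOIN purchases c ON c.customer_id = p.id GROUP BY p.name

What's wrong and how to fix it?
Bug: An inner join excludes parents with zero children

Fix: Use LEFT JOIN so parents without children still appear (COUNT(c.id) gives 0)

Corrected query:
SELECT p.name, COUNT(c.id) FROM customers p LEFT JOIN purchases c ON c.customer_id = p.id GROUP BY p.name

Result:
name  | COUNT(c.id)
------+------------
Alice | 1          
Bob   | 1          
Carol | 1          
Dave  | 0          
Grace | 1          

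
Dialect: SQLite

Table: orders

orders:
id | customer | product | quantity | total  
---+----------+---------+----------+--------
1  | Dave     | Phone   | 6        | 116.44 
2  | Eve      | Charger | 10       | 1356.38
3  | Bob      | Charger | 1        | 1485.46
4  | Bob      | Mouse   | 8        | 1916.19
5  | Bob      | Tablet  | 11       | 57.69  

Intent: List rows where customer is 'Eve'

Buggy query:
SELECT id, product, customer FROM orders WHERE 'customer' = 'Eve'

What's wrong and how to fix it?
Bug: 'customer' in single quotes is a string literal, not the column; the comparison is literal-vs-literal and never true

Fix: Remove the quotes around the column name (or use double quotes for an identifier)

Corrected query:
SELECT id, product, customer FROM orders WHERE customer = 'Eve'

Result:
id | product | customer
---+---------+---------
2  | Charger | Eve     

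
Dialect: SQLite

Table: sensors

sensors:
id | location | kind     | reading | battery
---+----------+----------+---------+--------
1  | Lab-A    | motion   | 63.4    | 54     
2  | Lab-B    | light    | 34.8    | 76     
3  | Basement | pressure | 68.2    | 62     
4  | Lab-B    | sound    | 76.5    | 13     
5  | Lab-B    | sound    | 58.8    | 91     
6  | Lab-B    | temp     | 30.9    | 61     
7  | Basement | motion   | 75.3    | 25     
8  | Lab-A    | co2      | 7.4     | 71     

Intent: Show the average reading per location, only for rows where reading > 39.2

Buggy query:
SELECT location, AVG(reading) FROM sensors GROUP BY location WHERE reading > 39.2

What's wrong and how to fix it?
Bug: Row-level WHERE must come before GROUP BY in the clause order

Fix: Move the WHERE clause before GROUP BY

Corrected query:
SELECT location, AVG(reading) FROM sensors WHERE reading > 39.2 GROUP BY location

Result:
location | AVG(reading)
---------+-------------
Basement | 71.75       
Lab-A    | 63.4        
Lab-B    | 67.65       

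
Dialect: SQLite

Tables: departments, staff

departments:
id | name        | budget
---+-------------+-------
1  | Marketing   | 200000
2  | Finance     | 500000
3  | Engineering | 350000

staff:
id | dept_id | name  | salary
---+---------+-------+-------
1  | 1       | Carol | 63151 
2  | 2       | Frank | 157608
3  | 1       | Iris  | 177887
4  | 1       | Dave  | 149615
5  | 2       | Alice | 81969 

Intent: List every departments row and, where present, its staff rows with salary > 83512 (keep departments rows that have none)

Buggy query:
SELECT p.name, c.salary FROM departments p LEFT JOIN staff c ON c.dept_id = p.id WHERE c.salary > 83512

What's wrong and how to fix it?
Bug: Filtering c.salary in WHERE discards the NULL rows produced by LEFT JOIN, turning it into an inner join

Fix: Move the right-table condition into the ON clause so unmatched parents are kept

Corrected query:
SELECT p.name, c.salary FROM departments p LEFT JOIN staff c ON c.dept_id = p.id AND c.salary > 83512

Result:
name        | salary
------------+-------
Marketing   | 149615
Marketing   | 177887
Finance     | 157608
Engineering | NULL  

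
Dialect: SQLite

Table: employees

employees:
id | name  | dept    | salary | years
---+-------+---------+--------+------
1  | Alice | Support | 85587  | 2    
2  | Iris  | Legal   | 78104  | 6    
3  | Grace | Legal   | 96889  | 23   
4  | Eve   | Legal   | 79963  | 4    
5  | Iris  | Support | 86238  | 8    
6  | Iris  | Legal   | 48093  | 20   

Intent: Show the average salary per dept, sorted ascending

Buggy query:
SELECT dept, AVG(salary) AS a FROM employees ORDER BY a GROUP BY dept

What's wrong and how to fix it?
Bug: GROUP BY must precede ORDER BY

Fix: Reorder: SELECT … FROM … GROUP BY … ORDER BY …

Corrected query:
SELECT dept, AVG(salary) AS a FROM employees GROUP BY dept ORDER BY a

Result:
dept    | a       
--------+---------
Legal   | 75762.25
Support | 85912.5 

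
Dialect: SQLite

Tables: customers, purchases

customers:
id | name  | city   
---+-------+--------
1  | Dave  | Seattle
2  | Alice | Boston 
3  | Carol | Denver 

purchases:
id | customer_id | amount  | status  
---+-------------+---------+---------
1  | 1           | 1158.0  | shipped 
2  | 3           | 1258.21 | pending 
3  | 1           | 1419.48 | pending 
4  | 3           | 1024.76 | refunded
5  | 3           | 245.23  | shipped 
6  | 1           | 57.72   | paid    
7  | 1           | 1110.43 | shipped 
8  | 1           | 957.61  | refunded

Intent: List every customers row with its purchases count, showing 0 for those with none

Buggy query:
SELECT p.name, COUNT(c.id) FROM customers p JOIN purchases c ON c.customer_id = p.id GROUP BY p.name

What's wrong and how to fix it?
Bug: INNER JOIN drops customers rows that have no matching purchases rows

Fix: Use LEFT JOIN so parents without children still appear (COUNT(c.id) gives 0)

Corrected query:
SELECT p.name, COUNT(c.id) FROM customers p LEFT JOIN purchases c ON c.customer_id = p.id GROUP BY p.name

Result:
name  | COUNT(c.id)
------+------------
Alice | 0          
Carol | 3          
Dave  | 5          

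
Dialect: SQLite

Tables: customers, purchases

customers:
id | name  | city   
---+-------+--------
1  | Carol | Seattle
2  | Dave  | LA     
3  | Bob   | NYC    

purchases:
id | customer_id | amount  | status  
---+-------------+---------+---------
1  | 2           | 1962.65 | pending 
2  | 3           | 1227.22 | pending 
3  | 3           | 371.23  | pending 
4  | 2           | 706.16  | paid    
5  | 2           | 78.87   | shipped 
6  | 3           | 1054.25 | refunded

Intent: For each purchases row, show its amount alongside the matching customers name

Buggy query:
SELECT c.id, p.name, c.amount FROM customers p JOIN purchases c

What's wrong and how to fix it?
Bug: Missing join condition: each purchases row is matched to all customers rows instead of just its own

Fix: Specify the join condition linking the foreign key to the parent id

Corrected query:
SELECT c.id, p.name, c.amount FROM customers p JOIN purchases c ON c.customer_id = p.id

Result:
id | name | amount 
---+------+--------
1  | Dave | 1962.65
2  | Bob  | 1227.22
3  | Bob  | 371.23 
4  | Dave | 706.16 
5  | Dave | 78.87  
6  | Bob  | 1054.25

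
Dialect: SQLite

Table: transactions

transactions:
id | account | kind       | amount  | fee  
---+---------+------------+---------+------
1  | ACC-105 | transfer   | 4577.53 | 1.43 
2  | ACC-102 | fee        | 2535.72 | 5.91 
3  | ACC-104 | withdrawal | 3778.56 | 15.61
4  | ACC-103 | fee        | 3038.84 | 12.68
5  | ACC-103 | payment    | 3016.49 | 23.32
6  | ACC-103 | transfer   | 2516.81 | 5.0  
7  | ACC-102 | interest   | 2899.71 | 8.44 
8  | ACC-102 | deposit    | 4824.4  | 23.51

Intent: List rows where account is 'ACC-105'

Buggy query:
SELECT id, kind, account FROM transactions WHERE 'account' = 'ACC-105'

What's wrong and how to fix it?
Bug: 'account' in single quotes is a string literal, not the column; the comparison is literal-vs-literal and never true

Fix: Reference the column as account without single quotes

Corrected query:
SELECT id, kind, account FROM transactions WHERE account = 'ACC-105'

Result:
id | kind     | account
---+----------+--------
1  | transfer | ACC-105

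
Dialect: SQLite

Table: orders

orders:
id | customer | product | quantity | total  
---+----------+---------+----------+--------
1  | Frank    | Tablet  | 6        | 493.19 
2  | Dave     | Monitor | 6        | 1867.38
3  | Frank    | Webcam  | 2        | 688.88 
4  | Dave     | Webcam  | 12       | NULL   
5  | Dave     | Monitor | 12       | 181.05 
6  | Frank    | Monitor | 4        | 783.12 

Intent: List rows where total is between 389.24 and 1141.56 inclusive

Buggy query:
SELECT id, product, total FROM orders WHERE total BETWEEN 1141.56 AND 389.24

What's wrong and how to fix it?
Bug: The bounds are reversed; BETWEEN a AND b requires a <= b to match anything

Fix: Swap the bounds so the smaller value comes first

Corrected query:
SELECT id, product, total FROM orders WHERE total BETWEEN 389.24 AND 1141.56

Result:
id | product | total 
---+---------+-------
1  | Tablet  | 493.19
3  | Webcam  | 688.88
6  | Monitor | 783.12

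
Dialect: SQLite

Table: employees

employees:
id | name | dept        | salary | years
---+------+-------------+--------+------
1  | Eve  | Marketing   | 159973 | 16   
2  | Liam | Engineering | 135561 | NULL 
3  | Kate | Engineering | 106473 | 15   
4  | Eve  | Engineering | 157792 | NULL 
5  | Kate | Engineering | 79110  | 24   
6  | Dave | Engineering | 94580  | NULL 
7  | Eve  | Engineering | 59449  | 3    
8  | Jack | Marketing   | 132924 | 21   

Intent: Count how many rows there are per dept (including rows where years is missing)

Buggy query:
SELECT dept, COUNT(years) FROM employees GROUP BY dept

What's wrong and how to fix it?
Bug: COUNT(column) counts non-NULL values only; rows with NULL years aren't counted

Fix: Replace COUNT(years) with COUNT(*)

Corrected query:
SELECT dept, COUNT(*) FROM employees GROUP BY dept

Result:
dept        | COUNT(*)
------------+---------
Engineering | 6       
Marketing   | 2       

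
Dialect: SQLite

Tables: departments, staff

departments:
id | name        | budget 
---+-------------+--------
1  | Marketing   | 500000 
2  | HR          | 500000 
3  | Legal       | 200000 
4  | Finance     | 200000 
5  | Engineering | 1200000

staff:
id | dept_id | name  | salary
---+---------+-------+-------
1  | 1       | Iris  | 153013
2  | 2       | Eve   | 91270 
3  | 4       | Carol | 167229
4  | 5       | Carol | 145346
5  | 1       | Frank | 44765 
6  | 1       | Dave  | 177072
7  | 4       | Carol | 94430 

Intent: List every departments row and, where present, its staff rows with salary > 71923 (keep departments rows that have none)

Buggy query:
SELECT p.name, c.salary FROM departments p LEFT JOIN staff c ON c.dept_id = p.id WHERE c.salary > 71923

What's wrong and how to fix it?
Bug: A WHERE condition on the right-hand table after LEFT JOIN drops unmatched parents

Fix: Move the right-table condition into the ON clause so unmatched parents are kept

Corrected query:
SELECT p.name, c.salary FROM departments p LEFT JOIN staff c ON c.dept_id = p.id AND c.salary > 71923

Result:
name        | salary
------------+-------
Marketing   | 153013
Marketing   | 177072
HR          | 91270 
Legal       | NULL  
Finance     | 94430 
Finance     | 167229
Engineering | 145346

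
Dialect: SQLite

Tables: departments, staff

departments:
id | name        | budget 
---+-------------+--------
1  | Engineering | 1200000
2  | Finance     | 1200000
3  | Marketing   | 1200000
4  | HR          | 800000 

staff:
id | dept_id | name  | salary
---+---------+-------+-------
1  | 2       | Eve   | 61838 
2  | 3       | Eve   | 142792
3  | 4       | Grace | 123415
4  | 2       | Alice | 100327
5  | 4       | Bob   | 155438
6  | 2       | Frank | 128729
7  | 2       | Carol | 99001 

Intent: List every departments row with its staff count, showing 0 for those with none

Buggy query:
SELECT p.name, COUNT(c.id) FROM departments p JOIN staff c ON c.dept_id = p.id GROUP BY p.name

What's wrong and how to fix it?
Bug: INNER JOIN drops departments rows that have no matching staff rows

Fix: Use LEFT JOIN so parents without children still appear (COUNT(c.id) gives 0)

Corrected query:
SELECT p.name, COUNT(c.id) FROM departments p LEFT JOIN staff c ON c.dept_id = p.id GROUP BY p.name

Result:
name        | COUNT(c.id)
------------+------------
Engineering | 0          
Finance     | 4          
HR          | 2          
Marketing   | 1          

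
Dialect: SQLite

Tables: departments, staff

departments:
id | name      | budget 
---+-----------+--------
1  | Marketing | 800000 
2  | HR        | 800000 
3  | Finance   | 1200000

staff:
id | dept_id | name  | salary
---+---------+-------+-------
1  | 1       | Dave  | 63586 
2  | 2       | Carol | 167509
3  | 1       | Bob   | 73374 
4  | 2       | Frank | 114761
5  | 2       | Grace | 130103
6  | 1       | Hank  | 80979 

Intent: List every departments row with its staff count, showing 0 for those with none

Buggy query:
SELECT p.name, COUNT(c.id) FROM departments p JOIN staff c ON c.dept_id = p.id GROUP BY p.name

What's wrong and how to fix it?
Bug: INNER JOIN drops departments rows that have no matching staff rows

Fix: Use LEFT JOIN so parents without children still appear (COUNT(c.id) gives 0)

Corrected query:
SELECT p.name, COUNT(c.id) FROM departments p LEFT JOIN staff c ON c.dept_id = p.id GROUP BY p.name

Result:
name      | COUNT(c.id)
----------+------------
Finance   | 0          
HR        | 3          
Marketing | 3          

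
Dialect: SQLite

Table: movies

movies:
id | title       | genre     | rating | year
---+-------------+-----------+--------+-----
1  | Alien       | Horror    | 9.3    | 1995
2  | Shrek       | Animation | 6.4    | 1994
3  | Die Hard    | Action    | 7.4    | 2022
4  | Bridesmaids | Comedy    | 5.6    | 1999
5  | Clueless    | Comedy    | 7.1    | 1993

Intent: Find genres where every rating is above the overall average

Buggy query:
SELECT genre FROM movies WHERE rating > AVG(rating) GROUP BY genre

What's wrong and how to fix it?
Bug: AVG() is an aggregate; it can't sit directly in WHERE

Fix: Use a subquery for AVG and a HAVING MIN(...) filter so the condition holds for every row in the group

Corrected query:
SELECT genre FROM movies GROUP BY genre HAVING MIN(rating) > (SELECT AVG(rating) FROM movies)

Result:
genre 
------
Action
Horror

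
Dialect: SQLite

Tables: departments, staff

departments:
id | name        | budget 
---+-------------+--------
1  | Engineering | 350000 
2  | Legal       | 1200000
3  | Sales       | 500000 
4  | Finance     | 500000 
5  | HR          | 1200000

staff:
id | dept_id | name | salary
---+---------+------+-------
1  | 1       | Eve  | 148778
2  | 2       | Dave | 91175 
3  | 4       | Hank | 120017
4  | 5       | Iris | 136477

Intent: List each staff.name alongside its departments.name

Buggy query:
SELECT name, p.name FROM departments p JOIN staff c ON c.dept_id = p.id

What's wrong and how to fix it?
Bug: 'name' exists in both joined tables, so the database can't tell which one is meant

Fix: Prefix ambiguous columns with the table alias

Corrected query:
SELECT c.name, p.name FROM departments p JOIN staff c ON c.dept_id = p.id

Result:
name | name       
-----+------------
Eve  | Engineering
Dave | Legal      
Hank | Finance    
Iris | HR         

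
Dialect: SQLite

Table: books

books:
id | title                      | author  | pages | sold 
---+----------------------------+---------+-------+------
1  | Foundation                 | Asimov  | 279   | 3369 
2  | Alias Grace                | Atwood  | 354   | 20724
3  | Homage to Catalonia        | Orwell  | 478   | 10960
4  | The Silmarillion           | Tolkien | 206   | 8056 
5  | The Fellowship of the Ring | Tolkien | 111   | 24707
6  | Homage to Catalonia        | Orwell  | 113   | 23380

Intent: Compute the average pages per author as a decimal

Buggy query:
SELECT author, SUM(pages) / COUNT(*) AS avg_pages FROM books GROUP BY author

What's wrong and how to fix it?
Bug: Both operands are integers, so '/' performs integer division and truncates

Fix: Cast one side to REAL so the division keeps the fractional part

Corrected query:
SELECT author, SUM(pages) * 1.0 / COUNT(*) AS avg_pages FROM books GROUP BY author

Result:
author  | avg_pages
--------+----------
Asimov  | 279      
Atwood  | 354      
Orwell  | 295.5    
Tolkien | 158.5    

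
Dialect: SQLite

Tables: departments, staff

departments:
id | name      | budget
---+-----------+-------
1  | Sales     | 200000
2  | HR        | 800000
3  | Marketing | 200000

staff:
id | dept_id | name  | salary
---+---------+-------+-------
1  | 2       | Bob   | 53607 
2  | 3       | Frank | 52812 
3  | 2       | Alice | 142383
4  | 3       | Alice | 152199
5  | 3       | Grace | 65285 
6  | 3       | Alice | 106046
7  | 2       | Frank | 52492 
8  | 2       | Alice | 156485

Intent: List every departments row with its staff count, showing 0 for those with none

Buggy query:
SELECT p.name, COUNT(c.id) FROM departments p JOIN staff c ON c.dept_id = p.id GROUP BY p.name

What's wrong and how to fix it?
Bug: An inner join excludes parents with zero children

Fix: Switch to LEFT JOIN to retain unmatched parent rows

Corrected query:
SELECT p.name, COUNT(c.id) FROM departments p LEFT JOIN staff c ON c.dept_id = p.id GROUP BY p.name

Result:
name      | COUNT(c.id)
----------+------------
HR        | 4          
Marketing | 4          
Sales     | 0          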